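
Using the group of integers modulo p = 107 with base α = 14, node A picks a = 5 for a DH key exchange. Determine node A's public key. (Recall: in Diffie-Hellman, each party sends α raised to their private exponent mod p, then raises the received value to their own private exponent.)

Public value = 14^5 mod 107.
14^1 ≡ 14 (mod 107)
14^2 = (14^1)^2 ≡ 14^2 = 196 ≡ 89 (mod 107)
14^4 = (14^2)^2 ≡ 89^2 = 7921 ≡ 3 (mod 107)
14^5 = 14^4 · 14^1 ≡ 3 · 14 ≡ 42 (mod 107).

42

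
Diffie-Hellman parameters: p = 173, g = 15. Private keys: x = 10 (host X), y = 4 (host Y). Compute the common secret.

Host X sends A = g^x mod p = 15^10 mod 173.
15^1 ≡ 15 (mod 173)
15^2 = (15^1)^2 ≡ 15^2 = 225 ≡ 52 (mod 173)
15^4 = (15^2)^2 ≡ 52^2 = 2704 ≡ 109 (mod 173)
15^8 = (15^4)^2 ≡ 109^2 = 11881 ≡ 117 (mod 173)
15^10 = 15^8 · 15^2 ≡ 117 · 52 ≡ 29 (mod 173).
So A = 29. Host Y then computes K = A^y mod p = 29^4 mod 173.
29^1 ≡ 29 (mod 173)
29^2 = (29^1)^2 ≡ 29^2 = 841 ≡ 149 (mod 173)
29^4 = (29^2)^2 ≡ 149^2 = 22201 ≡ 57 (mod 173)

57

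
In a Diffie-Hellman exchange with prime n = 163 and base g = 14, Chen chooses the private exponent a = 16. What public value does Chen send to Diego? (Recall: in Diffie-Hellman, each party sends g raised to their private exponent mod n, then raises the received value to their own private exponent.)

88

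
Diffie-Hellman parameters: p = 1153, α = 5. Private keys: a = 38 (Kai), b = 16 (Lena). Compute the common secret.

Lena sends B = α^b mod p = 5^16 mod 1153.
5^1 ≡ 5 (mod 1153)
5^2 = (5^1)^2 ≡ 5^2 = 25 ≡ 25 (mod 1153)
5^4 = (5^2)^2 ≡ 25^2 = 625 ≡ 625 (mod 1153)
5^8 = (5^4)^2 ≡ 625^2 = 390625 ≡ 911 (mod 1153)
5^16 = (5^8)^2 ≡ 911^2 = 829921 ≡ 914 (mod 1153)
So B = 914. Kai then computes K = B^a mod p = 914^38 mod 1153.
914^1 ≡ 914 (mod 1153)
914^2 = (914^1)^2 ≡ 914^2 = 835396 ≡ 624 (mod 1153)
914^4 = (914^2)^2 ≡ 624^2 = 389376 ≡ 815 (mod 1153)
914^8 = (914^4)^2 ≡ 815^2 = 664225 ≡ 97 (mod 1153)
914^16 = (914^8)^2 ≡ 97^2 = 9409 ≡ 185 (mod 1153)
914^32 = (914^16)^2 ≡ 185^2 = 34225 ≡ 788 (mod 1153)
914^38 = 914^32 · 914^4 · 914^2 ≡ 788 · 815 · 624 ≡ 529 (mod 1153).

529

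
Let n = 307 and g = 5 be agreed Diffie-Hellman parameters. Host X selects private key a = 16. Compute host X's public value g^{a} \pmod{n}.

Public value = 5^{16} \pmod{307}.
5^1 ≡ 5 (mod 307)
5^2 = (5^1)^2 ≡ 5^2 = 25 ≡ 25 (mod 307)
5^4 = (5^2)^2 ≡ 25^2 = 625 ≡ 11 (mod 307)
5^8 = (5^4)^2 ≡ 11^2 = 121 ≡ 121 (mod 307)
5^16 = (5^8)^2 ≡ 121^2 = 14641 ≡ 212 (mod 307)

212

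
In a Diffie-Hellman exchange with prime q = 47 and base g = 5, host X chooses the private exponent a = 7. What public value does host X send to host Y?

11

Public value = 5^7 mod 47.
5^1 ≡ 5 (mod 47)
5^2 = (5^1)^2 ≡ 5^2 = 25 ≡ 25 (mod 47)
5^4 = (5^2)^2 ≡ 25^2 = 625 ≡ 14 (mod 47)
5^7 = 5^4 · 5^2 · 5^1 ≡ 14 · 25 · 5 ≡ 11 (mod 47).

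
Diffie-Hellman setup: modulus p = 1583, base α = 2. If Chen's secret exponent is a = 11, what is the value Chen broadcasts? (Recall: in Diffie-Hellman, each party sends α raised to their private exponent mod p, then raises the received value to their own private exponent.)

Public value = 2^{11} \pmod{1583}.
2^1 ≡ 2 (mod 1583)
2^2 = (2^1)^2 ≡ 2^2 = 4 ≡ 4 (mod 1583)
2^4 = (2^2)^2 ≡ 4^2 = 16 ≡ 16 (mod 1583)
2^8 = (2^4)^2 ≡ 16^2 = 256 ≡ 256 (mod 1583)
2^11 = 2^8 · 2^2 · 2^1 ≡ 256 · 4 · 2 ≡ 465 (mod 1583).

465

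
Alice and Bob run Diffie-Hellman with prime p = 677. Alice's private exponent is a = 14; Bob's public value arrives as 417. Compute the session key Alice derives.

Shared key K = 417^14 mod 677.
417^1 ≡ 417 (mod 677)
417^2 = (417^1)^2 ≡ 417^2 = 173889 ≡ 577 (mod 677)
417^4 = (417^2)^2 ≡ 577^2 = 332929 ≡ 522 (mod 677)
417^8 = (417^4)^2 ≡ 522^2 = 272484 ≡ 330 (mod 677)
417^14 = 417^8 · 417^4 · 417^2 ≡ 330 · 522 · 577 ≡ 265 (mod 677).

265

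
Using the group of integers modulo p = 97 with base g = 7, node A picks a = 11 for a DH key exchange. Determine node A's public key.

76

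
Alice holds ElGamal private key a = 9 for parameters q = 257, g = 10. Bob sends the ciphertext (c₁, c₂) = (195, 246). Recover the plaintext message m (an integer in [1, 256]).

Shared mask s = c₁^a mod q = 195^9 mod 257.
195^1 ≡ 195 (mod 257)
195^2 = (195^1)^2 ≡ 195^2 = 38025 ≡ 246 (mod 257)
195^4 = (195^2)^2 ≡ 246^2 = 60516 ≡ 121 (mod 257)
195^8 = (195^4)^2 ≡ 121^2 = 14641 ≡ 249 (mod 257)
195^9 = 195^8 · 195^1 ≡ 249 · 195 ≡ 239 (mod 257).
So s = 239; s⁻¹ ≡ 157 (mod 257).
m = c₂ · s⁻¹ mod 257 = 246 · 157 mod 257 = 72.

72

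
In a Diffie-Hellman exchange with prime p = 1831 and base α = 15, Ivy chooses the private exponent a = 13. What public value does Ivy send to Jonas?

985

Public value = 15^13 mod 1831.
15^1 ≡ 15 (mod 1831)
15^2 = (15^1)^2 ≡ 15^2 = 225 ≡ 225 (mod 1831)
15^4 = (15^2)^2 ≡ 225^2 = 50625 ≡ 1188 (mod 1831)
15^8 = (15^4)^2 ≡ 1188^2 = 1411344 ≡ 1474 (mod 1831)
15^13 = 15^8 · 15^4 · 15^1 ≡ 1474 · 1188 · 15 ≡ 985 (mod 1831).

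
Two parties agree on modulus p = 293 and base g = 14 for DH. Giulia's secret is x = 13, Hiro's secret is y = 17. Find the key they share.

Giulia sends A = g^x mod p = 14^13 mod 293.
14^1 ≡ 14 (mod 293)
14^2 = (14^1)^2 ≡ 14^2 = 196 ≡ 196 (mod 293)
14^4 = (14^2)^2 ≡ 196^2 = 38416 ≡ 33 (mod 293)
14^8 = (14^4)^2 ≡ 33^2 = 1089 ≡ 210 (mod 293)
14^13 = 14^8 · 14^4 · 14^1 ≡ 210 · 33 · 14 ≡ 37 (mod 293).
So A = 37. Hiro then computes K = A^y mod p = 37^17 mod 293.
37^1 ≡ 37 (mod 293)
37^2 = (37^1)^2 ≡ 37^2 = 1369 ≡ 197 (mod 293)
37^4 = (37^2)^2 ≡ 197^2 = 38809 ≡ 133 (mod 293)
37^8 = (37^4)^2 ≡ 133^2 = 17689 ≡ 109 (mod 293)
37^16 = (37^8)^2 ≡ 109^2 = 11881 ≡ 161 (mod 293)
37^17 = 37^16 · 37^1 ≡ 161 · 37 ≡ 97 (mod 293).

97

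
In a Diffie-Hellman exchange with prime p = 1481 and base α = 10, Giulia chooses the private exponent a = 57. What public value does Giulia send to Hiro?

Public value = 10^57 (mod 1481).
10^1 ≡ 10 (mod 1481)
10^2 = (10^1)^2 ≡ 10^2 = 100 ≡ 100 (mod 1481)
10^4 = (10^2)^2 ≡ 100^2 = 10000 ≡ 1114 (mod 1481)
10^8 = (10^4)^2 ≡ 1114^2 = 1240996 ≡ 1399 (mod 1481)
10^16 = (10^8)^2 ≡ 1399^2 = 1957201 ≡ 800 (mod 1481)
10^32 = (10^16)^2 ≡ 800^2 = 640000 ≡ 208 (mod 1481)
10^57 = 10^32 · 10^16 · 10^8 · 10^1 ≡ 208 · 800 · 1399 · 10 ≡ 973 (mod 1481).

973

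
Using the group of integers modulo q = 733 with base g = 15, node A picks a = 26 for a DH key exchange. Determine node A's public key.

672

Public value = 15^26 mod 733.
15^1 ≡ 15 (mod 733)
15^2 = (15^1)^2 ≡ 15^2 = 225 ≡ 225 (mod 733)
15^4 = (15^2)^2 ≡ 225^2 = 50625 ≡ 48 (mod 733)
15^8 = (15^4)^2 ≡ 48^2 = 2304 ≡ 105 (mod 733)
15^16 = (15^8)^2 ≡ 105^2 = 11025 ≡ 30 (mod 733)
15^26 = 15^16 · 15^8 · 15^2 ≡ 30 · 105 · 225 ≡ 672 (mod 733).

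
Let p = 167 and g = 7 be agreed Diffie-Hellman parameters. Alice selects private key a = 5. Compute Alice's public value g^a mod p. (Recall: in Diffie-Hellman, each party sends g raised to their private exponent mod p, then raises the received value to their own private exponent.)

107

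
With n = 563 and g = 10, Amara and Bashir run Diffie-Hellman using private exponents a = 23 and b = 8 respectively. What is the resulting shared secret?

Amara sends A = g^a mod n = 10^23 mod 563.
10^1 ≡ 10 (mod 563)
10^2 = (10^1)^2 ≡ 10^2 = 100 ≡ 100 (mod 563)
10^4 = (10^2)^2 ≡ 100^2 = 10000 ≡ 429 (mod 563)
10^8 = (10^4)^2 ≡ 429^2 = 184041 ≡ 503 (mod 563)
10^16 = (10^8)^2 ≡ 503^2 = 253009 ≡ 222 (mod 563)
10^23 = 10^16 · 10^4 · 10^2 · 10^1 ≡ 222 · 429 · 100 · 10 ≡ 357 (mod 563).
So A = 357. Bashir then computes K = A^b mod n = 357^8 mod 563.
357^1 ≡ 357 (mod 563)
357^2 = (357^1)^2 ≡ 357^2 = 127449 ≡ 211 (mod 563)
357^4 = (357^2)^2 ≡ 211^2 = 44521 ≡ 44 (mod 563)
357^8 = (357^4)^2 ≡ 44^2 = 1936 ≡ 247 (mod 563)

247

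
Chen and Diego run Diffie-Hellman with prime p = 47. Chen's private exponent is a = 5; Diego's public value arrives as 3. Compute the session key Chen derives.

Shared key K = 3^5 mod 47.
3^1 ≡ 3 (mod 47)
3^2 = (3^1)^2 ≡ 3^2 = 9 ≡ 9 (mod 47)
3^4 = (3^2)^2 ≡ 9^2 = 81 ≡ 34 (mod 47)
3^5 = 3^4 · 3^1 ≡ 34 · 3 ≡ 8 (mod 47).

8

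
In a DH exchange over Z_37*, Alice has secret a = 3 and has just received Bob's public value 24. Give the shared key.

23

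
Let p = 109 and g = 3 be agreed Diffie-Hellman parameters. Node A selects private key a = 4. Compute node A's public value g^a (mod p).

81

Public value = 3^4 (mod 109).
3^1 ≡ 3 (mod 109)
3^2 = (3^1)^2 ≡ 3^2 = 9 ≡ 9 (mod 109)
3^4 = (3^2)^2 ≡ 9^2 = 81 ≡ 81 (mod 109)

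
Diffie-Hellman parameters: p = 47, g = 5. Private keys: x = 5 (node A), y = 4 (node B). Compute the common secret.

3

Node B sends B = g^y mod p = 5^4 mod 47.
5^1 ≡ 5 (mod 47)
5^2 = (5^1)^2 ≡ 5^2 = 25 ≡ 25 (mod 47)
5^4 = (5^2)^2 ≡ 25^2 = 625 ≡ 14 (mod 47)
So B = 14. Node A then computes K = B^x mod p = 14^5 mod 47.
14^1 ≡ 14 (mod 47)
14^2 = (14^1)^2 ≡ 14^2 = 196 ≡ 8 (mod 47)
14^4 = (14^2)^2 ≡ 8^2 = 64 ≡ 17 (mod 47)
14^5 = 14^4 · 14^1 ≡ 17 · 14 ≡ 3 (mod 47).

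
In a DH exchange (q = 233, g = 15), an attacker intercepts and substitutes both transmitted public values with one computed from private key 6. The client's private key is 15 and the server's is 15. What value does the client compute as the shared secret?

195

The client receives an attacker's public value M = 15^6 mod 233 instead of the honest one.
15^1 ≡ 15 (mod 233)
15^2 = (15^1)^2 ≡ 15^2 = 225 ≡ 225 (mod 233)
15^4 = (15^2)^2 ≡ 225^2 = 50625 ≡ 64 (mod 233)
15^6 = 15^4 · 15^2 ≡ 64 · 225 ≡ 187 (mod 233).
So M = 187. The client computes K = M^15 mod 233.
187^1 ≡ 187 (mod 233)
187^2 = (187^1)^2 ≡ 187^2 = 34969 ≡ 19 (mod 233)
187^4 = (187^2)^2 ≡ 19^2 = 361 ≡ 128 (mod 233)
187^8 = (187^4)^2 ≡ 128^2 = 16384 ≡ 74 (mod 233)
187^15 = 187^8 · 187^4 · 187^2 · 187^1 ≡ 74 · 128 · 19 · 187 ≡ 195 (mod 233).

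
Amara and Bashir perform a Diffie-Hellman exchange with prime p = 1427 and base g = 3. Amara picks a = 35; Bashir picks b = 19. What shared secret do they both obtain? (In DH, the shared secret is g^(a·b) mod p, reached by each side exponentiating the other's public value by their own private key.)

1244

Amara sends A = g^a mod p = 3^35 mod 1427.
3^1 ≡ 3 (mod 1427)
3^2 = (3^1)^2 ≡ 3^2 = 9 ≡ 9 (mod 1427)
3^4 = (3^2)^2 ≡ 9^2 = 81 ≡ 81 (mod 1427)
3^8 = (3^4)^2 ≡ 81^2 = 6561 ≡ 853 (mod 1427)
3^16 = (3^8)^2 ≡ 853^2 = 727609 ≡ 1266 (mod 1427)
3^32 = (3^16)^2 ≡ 1266^2 = 1602756 ≡ 235 (mod 1427)
3^35 = 3^32 · 3^2 · 3^1 ≡ 235 · 9 · 3 ≡ 637 (mod 1427).
So A = 637. Bashir then computes K = A^b mod p = 637^19 mod 1427.
637^1 ≡ 637 (mod 1427)
637^2 = (637^1)^2 ≡ 637^2 = 405769 ≡ 501 (mod 1427)
637^4 = (637^2)^2 ≡ 501^2 = 251001 ≡ 1276 (mod 1427)
637^8 = (637^4)^2 ≡ 1276^2 = 1628176 ≡ 1396 (mod 1427)
637^16 = (637^8)^2 ≡ 1396^2 = 1948816 ≡ 961 (mod 1427)
637^19 = 637^16 · 637^2 · 637^1 ≡ 961 · 501 · 637 ≡ 1244 (mod 1427).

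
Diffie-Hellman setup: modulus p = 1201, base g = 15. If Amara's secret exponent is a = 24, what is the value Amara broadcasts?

1018

Public value = 15^24 mod 1201.
15^1 ≡ 15 (mod 1201)
15^2 = (15^1)^2 ≡ 15^2 = 225 ≡ 225 (mod 1201)
15^4 = (15^2)^2 ≡ 225^2 = 50625 ≡ 183 (mod 1201)
15^8 = (15^4)^2 ≡ 183^2 = 33489 ≡ 1062 (mod 1201)
15^16 = (15^8)^2 ≡ 1062^2 = 1127844 ≡ 105 (mod 1201)
15^24 = 15^16 · 15^8 ≡ 105 · 1062 ≡ 1018 (mod 1201).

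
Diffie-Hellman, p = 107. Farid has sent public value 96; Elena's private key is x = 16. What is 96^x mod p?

9

Shared key K = 96^16 mod 107.
96^1 ≡ 96 (mod 107)
96^2 = (96^1)^2 ≡ 96^2 = 9216 ≡ 14 (mod 107)
96^4 = (96^2)^2 ≡ 14^2 = 196 ≡ 89 (mod 107)
96^8 = (96^4)^2 ≡ 89^2 = 7921 ≡ 3 (mod 107)
96^16 = (96^8)^2 ≡ 3^2 = 9 ≡ 9 (mod 107)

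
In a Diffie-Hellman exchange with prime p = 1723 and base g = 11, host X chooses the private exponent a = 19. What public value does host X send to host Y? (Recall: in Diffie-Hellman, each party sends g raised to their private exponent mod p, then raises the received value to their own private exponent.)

356

Public value = 11^{19} \pmod{1723}.
11^1 ≡ 11 (mod 1723)
11^2 = (11^1)^2 ≡ 11^2 = 121 ≡ 121 (mod 1723)
11^4 = (11^2)^2 ≡ 121^2 = 14641 ≡ 857 (mod 1723)
11^8 = (11^4)^2 ≡ 857^2 = 734449 ≡ 451 (mod 1723)
11^16 = (11^8)^2 ≡ 451^2 = 203401 ≡ 87 (mod 1723)
11^19 = 11^16 · 11^2 · 11^1 ≡ 87 · 121 · 11 ≡ 356 (mod 1723).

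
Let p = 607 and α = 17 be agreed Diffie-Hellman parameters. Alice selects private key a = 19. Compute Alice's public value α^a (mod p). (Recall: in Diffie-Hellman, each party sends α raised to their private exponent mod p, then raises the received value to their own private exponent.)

130

Public value = 17^19 (mod 607).
17^1 ≡ 17 (mod 607)
17^2 = (17^1)^2 ≡ 17^2 = 289 ≡ 289 (mod 607)
17^4 = (17^2)^2 ≡ 289^2 = 83521 ≡ 362 (mod 607)
17^8 = (17^4)^2 ≡ 362^2 = 131044 ≡ 539 (mod 607)
17^16 = (17^8)^2 ≡ 539^2 = 290521 ≡ 375 (mod 607)
17^19 = 17^16 · 17^2 · 17^1 ≡ 375 · 289 · 17 ≡ 130 (mod 607).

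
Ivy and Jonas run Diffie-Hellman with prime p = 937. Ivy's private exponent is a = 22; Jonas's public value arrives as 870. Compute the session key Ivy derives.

196

Shared key K = 870^22 mod 937.
870^1 ≡ 870 (mod 937)
870^2 = (870^1)^2 ≡ 870^2 = 756900 ≡ 741 (mod 937)
870^4 = (870^2)^2 ≡ 741^2 = 549081 ≡ 936 (mod 937)
870^8 = (870^4)^2 ≡ 936^2 = 876096 ≡ 1 (mod 937)
870^16 = (870^8)^2 ≡ 1^2 = 1 ≡ 1 (mod 937)
870^22 = 870^16 · 870^4 · 870^2 ≡ 1 · 936 · 741 ≡ 196 (mod 937).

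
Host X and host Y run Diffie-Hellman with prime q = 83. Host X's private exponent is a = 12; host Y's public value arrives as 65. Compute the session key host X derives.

Shared key K = 65^12 mod 83.
65^1 ≡ 65 (mod 83)
65^2 = (65^1)^2 ≡ 65^2 = 4225 ≡ 75 (mod 83)
65^4 = (65^2)^2 ≡ 75^2 = 5625 ≡ 64 (mod 83)
65^8 = (65^4)^2 ≡ 64^2 = 4096 ≡ 29 (mod 83)
65^12 = 65^8 · 65^4 ≡ 29 · 64 ≡ 30 (mod 83).

30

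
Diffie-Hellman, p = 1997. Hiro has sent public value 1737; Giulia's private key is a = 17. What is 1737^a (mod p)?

1474

Shared key K = 1737^17 mod 1997.
1737^1 ≡ 1737 (mod 1997)
1737^2 = (1737^1)^2 ≡ 1737^2 = 3017169 ≡ 1699 (mod 1997)
1737^4 = (1737^2)^2 ≡ 1699^2 = 2886601 ≡ 936 (mod 1997)
1737^8 = (1737^4)^2 ≡ 936^2 = 876096 ≡ 1410 (mod 1997)
1737^16 = (1737^8)^2 ≡ 1410^2 = 1988100 ≡ 1085 (mod 1997)
1737^17 = 1737^16 · 1737^1 ≡ 1085 · 1737 ≡ 1474 (mod 1997).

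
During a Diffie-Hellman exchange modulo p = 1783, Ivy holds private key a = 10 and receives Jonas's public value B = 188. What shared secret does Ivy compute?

1172

Shared key K = 188^10 mod 1783.
188^1 ≡ 188 (mod 1783)
188^2 = (188^1)^2 ≡ 188^2 = 35344 ≡ 1467 (mod 1783)
188^4 = (188^2)^2 ≡ 1467^2 = 2152089 ≡ 8 (mod 1783)
188^8 = (188^4)^2 ≡ 8^2 = 64 ≡ 64 (mod 1783)
188^10 = 188^8 · 188^2 ≡ 64 · 1467 ≡ 1172 (mod 1783).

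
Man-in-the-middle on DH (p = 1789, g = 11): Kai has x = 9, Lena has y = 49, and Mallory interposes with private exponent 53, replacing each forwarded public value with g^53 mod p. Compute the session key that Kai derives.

Kai receives Mallory's public value M = 11^53 mod 1789 instead of the honest one.
11^1 ≡ 11 (mod 1789)
11^2 = (11^1)^2 ≡ 11^2 = 121 ≡ 121 (mod 1789)
11^4 = (11^2)^2 ≡ 121^2 = 14641 ≡ 329 (mod 1789)
11^8 = (11^4)^2 ≡ 329^2 = 108241 ≡ 901 (mod 1789)
11^16 = (11^8)^2 ≡ 901^2 = 811801 ≡ 1384 (mod 1789)
11^32 = (11^16)^2 ≡ 1384^2 = 1915456 ≡ 1226 (mod 1789)
11^53 = 11^32 · 11^16 · 11^4 · 11^1 ≡ 1226 · 1384 · 329 · 11 ≡ 1090 (mod 1789).
So M = 1090. Kai computes K = M^9 mod 1789.
1090^1 ≡ 1090 (mod 1789)
1090^2 = (1090^1)^2 ≡ 1090^2 = 1188100 ≡ 204 (mod 1789)
1090^4 = (1090^2)^2 ≡ 204^2 = 41616 ≡ 469 (mod 1789)
1090^8 = (1090^4)^2 ≡ 469^2 = 219961 ≡ 1703 (mod 1789)
1090^9 = 1090^8 · 1090^1 ≡ 1703 · 1090 ≡ 1077 (mod 1789).

1077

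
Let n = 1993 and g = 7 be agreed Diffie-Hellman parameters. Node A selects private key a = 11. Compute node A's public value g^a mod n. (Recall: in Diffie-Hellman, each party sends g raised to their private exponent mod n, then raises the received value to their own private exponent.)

Public value = 7^11 mod 1993.
7^1 ≡ 7 (mod 1993)
7^2 = (7^1)^2 ≡ 7^2 = 49 ≡ 49 (mod 1993)
7^4 = (7^2)^2 ≡ 49^2 = 2401 ≡ 408 (mod 1993)
7^8 = (7^4)^2 ≡ 408^2 = 166464 ≡ 1045 (mod 1993)
7^11 = 7^8 · 7^2 · 7^1 ≡ 1045 · 49 · 7 ≡ 1688 (mod 1993).

1688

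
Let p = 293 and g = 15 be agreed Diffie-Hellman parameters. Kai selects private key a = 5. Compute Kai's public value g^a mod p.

212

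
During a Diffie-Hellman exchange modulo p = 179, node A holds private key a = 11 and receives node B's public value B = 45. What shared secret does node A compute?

Shared key K = 45^11 mod 179.
45^1 ≡ 45 (mod 179)
45^2 = (45^1)^2 ≡ 45^2 = 2025 ≡ 56 (mod 179)
45^4 = (45^2)^2 ≡ 56^2 = 3136 ≡ 93 (mod 179)
45^8 = (45^4)^2 ≡ 93^2 = 8649 ≡ 57 (mod 179)
45^11 = 45^8 · 45^2 · 45^1 ≡ 57 · 56 · 45 ≡ 82 (mod 179).

82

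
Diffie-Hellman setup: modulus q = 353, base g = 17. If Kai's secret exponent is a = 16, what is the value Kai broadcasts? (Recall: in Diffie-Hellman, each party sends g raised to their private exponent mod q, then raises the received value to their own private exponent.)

337

Public value = 17^16 mod 353.
17^1 ≡ 17 (mod 353)
17^2 = (17^1)^2 ≡ 17^2 = 289 ≡ 289 (mod 353)
17^4 = (17^2)^2 ≡ 289^2 = 83521 ≡ 213 (mod 353)
17^8 = (17^4)^2 ≡ 213^2 = 45369 ≡ 185 (mod 353)
17^16 = (17^8)^2 ≡ 185^2 = 34225 ≡ 337 (mod 353)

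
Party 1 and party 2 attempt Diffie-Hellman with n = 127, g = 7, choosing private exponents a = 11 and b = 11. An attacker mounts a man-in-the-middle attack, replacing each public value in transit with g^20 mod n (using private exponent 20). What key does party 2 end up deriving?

Party 2 receives an attacker's public value M = 7^20 mod 127 instead of the honest one.
7^1 ≡ 7 (mod 127)
7^2 = (7^1)^2 ≡ 7^2 = 49 ≡ 49 (mod 127)
7^4 = (7^2)^2 ≡ 49^2 = 2401 ≡ 115 (mod 127)
7^8 = (7^4)^2 ≡ 115^2 = 13225 ≡ 17 (mod 127)
7^16 = (7^8)^2 ≡ 17^2 = 289 ≡ 35 (mod 127)
7^20 = 7^16 · 7^4 ≡ 35 · 115 ≡ 88 (mod 127).
So M = 88. Party 2 computes K = M^11 mod 127.
88^1 ≡ 88 (mod 127)
88^2 = (88^1)^2 ≡ 88^2 = 7744 ≡ 124 (mod 127)
88^4 = (88^2)^2 ≡ 124^2 = 15376 ≡ 9 (mod 127)
88^8 = (88^4)^2 ≡ 9^2 = 81 ≡ 81 (mod 127)
88^11 = 88^8 · 88^2 · 88^1 ≡ 81 · 124 · 88 ≡ 79 (mod 127).

79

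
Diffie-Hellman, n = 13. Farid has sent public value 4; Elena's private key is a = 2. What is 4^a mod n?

3

Shared key K = 4^2 mod 13.
4^1 ≡ 4 (mod 13)
4^2 = (4^1)^2 ≡ 4^2 = 16 ≡ 3 (mod 13)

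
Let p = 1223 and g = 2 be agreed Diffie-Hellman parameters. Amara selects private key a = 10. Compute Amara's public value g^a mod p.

1024

Public value = 2^10 mod 1223.
2^1 ≡ 2 (mod 1223)
2^2 = (2^1)^2 ≡ 2^2 = 4 ≡ 4 (mod 1223)
2^4 = (2^2)^2 ≡ 4^2 = 16 ≡ 16 (mod 1223)
2^8 = (2^4)^2 ≡ 16^2 = 256 ≡ 256 (mod 1223)
2^10 = 2^8 · 2^2 ≡ 256 · 4 ≡ 1024 (mod 1223).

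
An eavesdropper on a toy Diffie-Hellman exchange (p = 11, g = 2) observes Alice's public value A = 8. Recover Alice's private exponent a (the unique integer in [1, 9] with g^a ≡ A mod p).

3

Try successive powers of 2 modulo 11:
2^1 ≡ 2
2^2 ≡ 4
2^3 ≡ 8
Found: a = 3.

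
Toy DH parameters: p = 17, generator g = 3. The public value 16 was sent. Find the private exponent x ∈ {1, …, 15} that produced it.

8

Try successive powers of 3 modulo 17:
3^1 ≡ 3
3^2 ≡ 9
3^3 ≡ 10
3^4 ≡ 13
3^5 ≡ 5
3^6 ≡ 15
3^7 ≡ 11
3^8 ≡ 16
Found: x = 8.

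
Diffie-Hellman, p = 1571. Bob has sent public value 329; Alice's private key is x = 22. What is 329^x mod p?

Shared key K = 329^22 mod 1571.
329^1 ≡ 329 (mod 1571)
329^2 = (329^1)^2 ≡ 329^2 = 108241 ≡ 1413 (mod 1571)
329^4 = (329^2)^2 ≡ 1413^2 = 1996569 ≡ 1399 (mod 1571)
329^8 = (329^4)^2 ≡ 1399^2 = 1957201 ≡ 1306 (mod 1571)
329^16 = (329^8)^2 ≡ 1306^2 = 1705636 ≡ 1101 (mod 1571)
329^22 = 329^16 · 329^4 · 329^2 ≡ 1101 · 1399 · 1413 ≡ 1081 (mod 1571).

1081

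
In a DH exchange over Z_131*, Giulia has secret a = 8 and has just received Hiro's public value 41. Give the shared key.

28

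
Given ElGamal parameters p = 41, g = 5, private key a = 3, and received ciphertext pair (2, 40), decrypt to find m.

Shared mask s = c₁^a mod p = 2^3 mod 41.
2^1 ≡ 2 (mod 41)
2^2 = (2^1)^2 ≡ 2^2 = 4 ≡ 4 (mod 41)
2^3 = 2^2 · 2^1 ≡ 4 · 2 ≡ 8 (mod 41).
So s = 8; s⁻¹ ≡ 36 (mod 41).
m = c₂ · s⁻¹ mod 41 = 40 · 36 mod 41 = 5.

5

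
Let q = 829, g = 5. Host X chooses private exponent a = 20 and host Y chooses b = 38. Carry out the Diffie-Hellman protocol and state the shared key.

625

Host Y sends B = g^b mod q = 5^38 mod 829.
5^1 ≡ 5 (mod 829)
5^2 = (5^1)^2 ≡ 5^2 = 25 ≡ 25 (mod 829)
5^4 = (5^2)^2 ≡ 25^2 = 625 ≡ 625 (mod 829)
5^8 = (5^4)^2 ≡ 625^2 = 390625 ≡ 166 (mod 829)
5^16 = (5^8)^2 ≡ 166^2 = 27556 ≡ 199 (mod 829)
5^32 = (5^16)^2 ≡ 199^2 = 39601 ≡ 638 (mod 829)
5^38 = 5^32 · 5^4 · 5^2 ≡ 638 · 625 · 25 ≡ 25 (mod 829).
So B = 25. Host X then computes K = B^a mod q = 25^20 mod 829.
25^1 ≡ 25 (mod 829)
25^2 = (25^1)^2 ≡ 25^2 = 625 ≡ 625 (mod 829)
25^4 = (25^2)^2 ≡ 625^2 = 390625 ≡ 166 (mod 829)
25^8 = (25^4)^2 ≡ 166^2 = 27556 ≡ 199 (mod 829)
25^16 = (25^8)^2 ≡ 199^2 = 39601 ≡ 638 (mod 829)
25^20 = 25^16 · 25^4 ≡ 638 · 166 ≡ 625 (mod 829).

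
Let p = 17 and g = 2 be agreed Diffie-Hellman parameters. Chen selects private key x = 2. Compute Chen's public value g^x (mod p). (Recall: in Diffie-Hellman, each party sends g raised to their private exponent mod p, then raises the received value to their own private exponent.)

Public value = 2^2 (mod 17).
2^1 ≡ 2 (mod 17)
2^2 = (2^1)^2 ≡ 2^2 = 4 ≡ 4 (mod 17)

4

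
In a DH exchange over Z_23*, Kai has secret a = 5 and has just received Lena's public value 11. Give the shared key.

5

Shared key K = 11^5 mod 23.
11^1 ≡ 11 (mod 23)
11^2 = (11^1)^2 ≡ 11^2 = 121 ≡ 6 (mod 23)
11^4 = (11^2)^2 ≡ 6^2 = 36 ≡ 13 (mod 23)
11^5 = 11^4 · 11^1 ≡ 13 · 11 ≡ 5 (mod 23).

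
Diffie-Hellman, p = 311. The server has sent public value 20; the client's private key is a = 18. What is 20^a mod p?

Shared key K = 20^18 mod 311.
20^1 ≡ 20 (mod 311)
20^2 = (20^1)^2 ≡ 20^2 = 400 ≡ 89 (mod 311)
20^4 = (20^2)^2 ≡ 89^2 = 7921 ≡ 146 (mod 311)
20^8 = (20^4)^2 ≡ 146^2 = 21316 ≡ 168 (mod 311)
20^16 = (20^8)^2 ≡ 168^2 = 28224 ≡ 234 (mod 311)
20^18 = 20^16 · 20^2 ≡ 234 · 89 ≡ 300 (mod 311).

300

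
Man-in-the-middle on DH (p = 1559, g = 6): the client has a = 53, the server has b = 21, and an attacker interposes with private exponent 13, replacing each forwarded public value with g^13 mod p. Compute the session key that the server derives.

1203

The server receives an attacker's public value M = 6^13 mod 1559 instead of the honest one.
6^1 ≡ 6 (mod 1559)
6^2 = (6^1)^2 ≡ 6^2 = 36 ≡ 36 (mod 1559)
6^4 = (6^2)^2 ≡ 36^2 = 1296 ≡ 1296 (mod 1559)
6^8 = (6^4)^2 ≡ 1296^2 = 1679616 ≡ 573 (mod 1559)
6^13 = 6^8 · 6^4 · 6^1 ≡ 573 · 1296 · 6 ≡ 26 (mod 1559).
So M = 26. The server computes K = M^21 mod 1559.
26^1 ≡ 26 (mod 1559)
26^2 = (26^1)^2 ≡ 26^2 = 676 ≡ 676 (mod 1559)
26^4 = (26^2)^2 ≡ 676^2 = 456976 ≡ 189 (mod 1559)
26^8 = (26^4)^2 ≡ 189^2 = 35721 ≡ 1423 (mod 1559)
26^16 = (26^8)^2 ≡ 1423^2 = 2024929 ≡ 1347 (mod 1559)
26^21 = 26^16 · 26^4 · 26^1 ≡ 1347 · 189 · 26 ≡ 1203 (mod 1559).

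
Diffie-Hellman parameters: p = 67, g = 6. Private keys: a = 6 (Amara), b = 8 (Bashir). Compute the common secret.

Bashir sends B = g^b mod p = 6^8 mod 67.
6^1 ≡ 6 (mod 67)
6^2 = (6^1)^2 ≡ 6^2 = 36 ≡ 36 (mod 67)
6^4 = (6^2)^2 ≡ 36^2 = 1296 ≡ 23 (mod 67)
6^8 = (6^4)^2 ≡ 23^2 = 529 ≡ 60 (mod 67)
So B = 60. Amara then computes K = B^a mod p = 60^6 mod 67.
60^1 ≡ 60 (mod 67)
60^2 = (60^1)^2 ≡ 60^2 = 3600 ≡ 49 (mod 67)
60^4 = (60^2)^2 ≡ 49^2 = 2401 ≡ 56 (mod 67)
60^6 = 60^4 · 60^2 ≡ 56 · 49 ≡ 64 (mod 67).

64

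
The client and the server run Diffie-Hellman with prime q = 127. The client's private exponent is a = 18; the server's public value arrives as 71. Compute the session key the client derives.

Shared key K = 71^18 mod 127.
71^1 ≡ 71 (mod 127)
71^2 = (71^1)^2 ≡ 71^2 = 5041 ≡ 88 (mod 127)
71^4 = (71^2)^2 ≡ 88^2 = 7744 ≡ 124 (mod 127)
71^8 = (71^4)^2 ≡ 124^2 = 15376 ≡ 9 (mod 127)
71^16 = (71^8)^2 ≡ 9^2 = 81 ≡ 81 (mod 127)
71^18 = 71^16 · 71^2 ≡ 81 · 88 ≡ 16 (mod 127).

16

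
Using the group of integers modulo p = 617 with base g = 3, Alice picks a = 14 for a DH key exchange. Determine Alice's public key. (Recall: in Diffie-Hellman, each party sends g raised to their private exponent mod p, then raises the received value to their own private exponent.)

Public value = 3^14 mod 617.
3^1 ≡ 3 (mod 617)
3^2 = (3^1)^2 ≡ 3^2 = 9 ≡ 9 (mod 617)
3^4 = (3^2)^2 ≡ 9^2 = 81 ≡ 81 (mod 617)
3^8 = (3^4)^2 ≡ 81^2 = 6561 ≡ 391 (mod 617)
3^14 = 3^8 · 3^4 · 3^2 ≡ 391 · 81 · 9 ≡ 602 (mod 617).

602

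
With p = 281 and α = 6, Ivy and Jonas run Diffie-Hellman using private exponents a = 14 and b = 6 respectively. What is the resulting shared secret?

Jonas sends B = α^b mod p = 6^6 mod 281.
6^1 ≡ 6 (mod 281)
6^2 = (6^1)^2 ≡ 6^2 = 36 ≡ 36 (mod 281)
6^4 = (6^2)^2 ≡ 36^2 = 1296 ≡ 172 (mod 281)
6^6 = 6^4 · 6^2 ≡ 172 · 36 ≡ 10 (mod 281).
So B = 10. Ivy then computes K = B^a mod p = 10^14 mod 281.
10^1 ≡ 10 (mod 281)
10^2 = (10^1)^2 ≡ 10^2 = 100 ≡ 100 (mod 281)
10^4 = (10^2)^2 ≡ 100^2 = 10000 ≡ 165 (mod 281)
10^8 = (10^4)^2 ≡ 165^2 = 27225 ≡ 249 (mod 281)
10^14 = 10^8 · 10^4 · 10^2 ≡ 249 · 165 · 100 ≡ 280 (mod 281).

280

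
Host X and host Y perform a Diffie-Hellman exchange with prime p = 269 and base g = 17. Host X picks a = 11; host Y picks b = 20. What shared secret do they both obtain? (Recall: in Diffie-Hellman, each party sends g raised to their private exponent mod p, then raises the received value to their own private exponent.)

Host X sends A = g^a mod p = 17^11 mod 269.
17^1 ≡ 17 (mod 269)
17^2 = (17^1)^2 ≡ 17^2 = 289 ≡ 20 (mod 269)
17^4 = (17^2)^2 ≡ 20^2 = 400 ≡ 131 (mod 269)
17^8 = (17^4)^2 ≡ 131^2 = 17161 ≡ 214 (mod 269)
17^11 = 17^8 · 17^2 · 17^1 ≡ 214 · 20 · 17 ≡ 130 (mod 269).
So A = 130. Host Y then computes K = A^b mod p = 130^20 mod 269.
130^1 ≡ 130 (mod 269)
130^2 = (130^1)^2 ≡ 130^2 = 16900 ≡ 222 (mod 269)
130^4 = (130^2)^2 ≡ 222^2 = 49284 ≡ 57 (mod 269)
130^8 = (130^4)^2 ≡ 57^2 = 3249 ≡ 21 (mod 269)
130^16 = (130^8)^2 ≡ 21^2 = 441 ≡ 172 (mod 269)
130^20 = 130^16 · 130^4 ≡ 172 · 57 ≡ 120 (mod 269).

120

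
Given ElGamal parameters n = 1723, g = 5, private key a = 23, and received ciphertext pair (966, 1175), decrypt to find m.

Shared mask s = c₁^a mod n = 966^23 mod 1723.
966^1 ≡ 966 (mod 1723)
966^2 = (966^1)^2 ≡ 966^2 = 933156 ≡ 1013 (mod 1723)
966^4 = (966^2)^2 ≡ 1013^2 = 1026169 ≡ 984 (mod 1723)
966^8 = (966^4)^2 ≡ 984^2 = 968256 ≡ 1653 (mod 1723)
966^16 = (966^8)^2 ≡ 1653^2 = 2732409 ≡ 1454 (mod 1723)
966^23 = 966^16 · 966^4 · 966^2 · 966^1 ≡ 1454 · 984 · 1013 · 966 ≡ 444 (mod 1723).
So s = 444; s⁻¹ ≡ 1463 (mod 1723).
m = c₂ · s⁻¹ mod 1723 = 1175 · 1463 mod 1723 = 1194.

1194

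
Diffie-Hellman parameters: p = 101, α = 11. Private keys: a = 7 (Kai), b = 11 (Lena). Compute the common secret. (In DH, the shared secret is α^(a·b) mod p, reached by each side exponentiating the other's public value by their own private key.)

2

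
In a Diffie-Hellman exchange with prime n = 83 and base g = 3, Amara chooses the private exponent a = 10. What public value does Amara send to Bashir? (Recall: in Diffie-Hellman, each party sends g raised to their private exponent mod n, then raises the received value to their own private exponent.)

Public value = 3^10 mod 83.
3^1 ≡ 3 (mod 83)
3^2 = (3^1)^2 ≡ 3^2 = 9 ≡ 9 (mod 83)
3^4 = (3^2)^2 ≡ 9^2 = 81 ≡ 81 (mod 83)
3^8 = (3^4)^2 ≡ 81^2 = 6561 ≡ 4 (mod 83)
3^10 = 3^8 · 3^2 ≡ 4 · 9 ≡ 36 (mod 83).

36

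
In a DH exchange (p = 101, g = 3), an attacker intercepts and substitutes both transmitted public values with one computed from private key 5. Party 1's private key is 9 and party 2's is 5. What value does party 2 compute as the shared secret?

10

Party 2 receives an attacker's public value M = 3^5 mod 101 instead of the honest one.
3^1 ≡ 3 (mod 101)
3^2 = (3^1)^2 ≡ 3^2 = 9 ≡ 9 (mod 101)
3^4 = (3^2)^2 ≡ 9^2 = 81 ≡ 81 (mod 101)
3^5 = 3^4 · 3^1 ≡ 81 · 3 ≡ 41 (mod 101).
So M = 41. Party 2 computes K = M^5 mod 101.
41^1 ≡ 41 (mod 101)
41^2 = (41^1)^2 ≡ 41^2 = 1681 ≡ 65 (mod 101)
41^4 = (41^2)^2 ≡ 65^2 = 4225 ≡ 84 (mod 101)
41^5 = 41^4 · 41^1 ≡ 84 · 41 ≡ 10 (mod 101).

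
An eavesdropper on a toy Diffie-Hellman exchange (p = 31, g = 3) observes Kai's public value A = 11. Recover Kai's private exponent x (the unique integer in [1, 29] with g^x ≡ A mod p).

Try successive powers of 3 modulo 31:
3^1 ≡ 3
3^2 ≡ 9
3^3 ≡ 27
3^4 ≡ 19
3^5 ≡ 26
3^6 ≡ 16
3^7 ≡ 17
3^8 ≡ 20
3^9 ≡ 29
3^10 ≡ 25
3^11 ≡ 13
3^12 ≡ 8
3^13 ≡ 24
3^14 ≡ 10
3^15 ≡ 30
3^16 ≡ 28
3^17 ≡ 22
3^18 ≡ 4
3^19 ≡ 12
3^20 ≡ 5
3^21 ≡ 15
3^22 ≡ 14
3^23 ≡ 11
Found: x = 23.

23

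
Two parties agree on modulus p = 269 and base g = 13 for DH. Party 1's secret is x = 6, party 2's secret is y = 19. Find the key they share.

136

Party 1 sends A = g^x mod p = 13^6 mod 269.
13^1 ≡ 13 (mod 269)
13^2 = (13^1)^2 ≡ 13^2 = 169 ≡ 169 (mod 269)
13^4 = (13^2)^2 ≡ 169^2 = 28561 ≡ 47 (mod 269)
13^6 = 13^4 · 13^2 ≡ 47 · 169 ≡ 142 (mod 269).
So A = 142. Party 2 then computes K = A^y mod p = 142^19 mod 269.
142^1 ≡ 142 (mod 269)
142^2 = (142^1)^2 ≡ 142^2 = 20164 ≡ 258 (mod 269)
142^4 = (142^2)^2 ≡ 258^2 = 66564 ≡ 121 (mod 269)
142^8 = (142^4)^2 ≡ 121^2 = 14641 ≡ 115 (mod 269)
142^16 = (142^8)^2 ≡ 115^2 = 13225 ≡ 44 (mod 269)
142^19 = 142^16 · 142^2 · 142^1 ≡ 44 · 258 · 142 ≡ 136 (mod 269).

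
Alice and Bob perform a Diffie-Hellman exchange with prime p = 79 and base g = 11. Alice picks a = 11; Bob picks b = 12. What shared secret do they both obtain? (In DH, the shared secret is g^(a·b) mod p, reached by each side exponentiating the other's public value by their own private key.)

18

Alice sends A = g^a mod p = 11^11 mod 79.
11^1 ≡ 11 (mod 79)
11^2 = (11^1)^2 ≡ 11^2 = 121 ≡ 42 (mod 79)
11^4 = (11^2)^2 ≡ 42^2 = 1764 ≡ 26 (mod 79)
11^8 = (11^4)^2 ≡ 26^2 = 676 ≡ 44 (mod 79)
11^11 = 11^8 · 11^2 · 11^1 ≡ 44 · 42 · 11 ≡ 25 (mod 79).
So A = 25. Bob then computes K = A^b mod p = 25^12 mod 79.
25^1 ≡ 25 (mod 79)
25^2 = (25^1)^2 ≡ 25^2 = 625 ≡ 72 (mod 79)
25^4 = (25^2)^2 ≡ 72^2 = 5184 ≡ 49 (mod 79)
25^8 = (25^4)^2 ≡ 49^2 = 2401 ≡ 31 (mod 79)
25^12 = 25^8 · 25^4 ≡ 31 · 49 ≡ 18 (mod 79).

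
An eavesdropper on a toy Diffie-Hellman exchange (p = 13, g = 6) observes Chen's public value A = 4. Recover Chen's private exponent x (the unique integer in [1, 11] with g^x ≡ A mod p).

10

Try successive powers of 6 modulo 13:
6^1 ≡ 6
6^2 ≡ 10
6^3 ≡ 8
6^4 ≡ 9
6^5 ≡ 2
6^6 ≡ 12
6^7 ≡ 7
6^8 ≡ 3
6^9 ≡ 5
6^10 ≡ 4
Found: x = 10.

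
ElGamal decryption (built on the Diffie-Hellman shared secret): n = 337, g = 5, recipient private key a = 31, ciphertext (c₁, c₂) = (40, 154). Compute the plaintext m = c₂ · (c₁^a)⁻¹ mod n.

Shared mask s = c₁^a mod n = 40^31 mod 337.
40^1 ≡ 40 (mod 337)
40^2 = (40^1)^2 ≡ 40^2 = 1600 ≡ 252 (mod 337)
40^4 = (40^2)^2 ≡ 252^2 = 63504 ≡ 148 (mod 337)
40^8 = (40^4)^2 ≡ 148^2 = 21904 ≡ 336 (mod 337)
40^16 = (40^8)^2 ≡ 336^2 = 112896 ≡ 1 (mod 337)
40^31 = 40^16 · 40^8 · 40^4 · 40^2 · 40^1 ≡ 1 · 336 · 148 · 252 · 40 ≡ 59 (mod 337).
So s = 59; s⁻¹ ≡ 40 (mod 337).
m = c₂ · s⁻¹ mod 337 = 154 · 40 mod 337 = 94.

94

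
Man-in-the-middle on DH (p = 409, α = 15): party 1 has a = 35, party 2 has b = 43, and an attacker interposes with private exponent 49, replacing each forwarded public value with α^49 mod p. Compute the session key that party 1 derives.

250

Party 1 receives an attacker's public value M = 15^49 mod 409 instead of the honest one.
15^1 ≡ 15 (mod 409)
15^2 = (15^1)^2 ≡ 15^2 = 225 ≡ 225 (mod 409)
15^4 = (15^2)^2 ≡ 225^2 = 50625 ≡ 318 (mod 409)
15^8 = (15^4)^2 ≡ 318^2 = 101124 ≡ 101 (mod 409)
15^16 = (15^8)^2 ≡ 101^2 = 10201 ≡ 385 (mod 409)
15^32 = (15^16)^2 ≡ 385^2 = 148225 ≡ 167 (mod 409)
15^49 = 15^32 · 15^16 · 15^1 ≡ 167 · 385 · 15 ≡ 3 (mod 409).
So M = 3. Party 1 computes K = M^35 mod 409.
3^1 ≡ 3 (mod 409)
3^2 = (3^1)^2 ≡ 3^2 = 9 ≡ 9 (mod 409)
3^4 = (3^2)^2 ≡ 9^2 = 81 ≡ 81 (mod 409)
3^8 = (3^4)^2 ≡ 81^2 = 6561 ≡ 17 (mod 409)
3^16 = (3^8)^2 ≡ 17^2 = 289 ≡ 289 (mod 409)
3^32 = (3^16)^2 ≡ 289^2 = 83521 ≡ 85 (mod 409)
3^35 = 3^32 · 3^2 · 3^1 ≡ 85 · 9 · 3 ≡ 250 (mod 409).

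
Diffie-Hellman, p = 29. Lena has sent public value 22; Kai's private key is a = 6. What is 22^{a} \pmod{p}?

25

Shared key K = 22^6 mod 29.
22^1 ≡ 22 (mod 29)
22^2 = (22^1)^2 ≡ 22^2 = 484 ≡ 20 (mod 29)
22^4 = (22^2)^2 ≡ 20^2 = 400 ≡ 23 (mod 29)
22^6 = 22^4 · 22^2 ≡ 23 · 20 ≡ 25 (mod 29).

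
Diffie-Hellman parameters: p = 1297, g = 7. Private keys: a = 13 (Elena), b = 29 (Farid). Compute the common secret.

Farid sends B = g^b mod p = 7^29 mod 1297.
7^1 ≡ 7 (mod 1297)
7^2 = (7^1)^2 ≡ 7^2 = 49 ≡ 49 (mod 1297)
7^4 = (7^2)^2 ≡ 49^2 = 2401 ≡ 1104 (mod 1297)
7^8 = (7^4)^2 ≡ 1104^2 = 1218816 ≡ 933 (mod 1297)
7^16 = (7^8)^2 ≡ 933^2 = 870489 ≡ 202 (mod 1297)
7^29 = 7^16 · 7^8 · 7^4 · 7^1 ≡ 202 · 933 · 1104 · 7 ≡ 395 (mod 1297).
So B = 395. Elena then computes K = B^a mod p = 395^13 mod 1297.
395^1 ≡ 395 (mod 1297)
395^2 = (395^1)^2 ≡ 395^2 = 156025 ≡ 385 (mod 1297)
395^4 = (395^2)^2 ≡ 385^2 = 148225 ≡ 367 (mod 1297)
395^8 = (395^4)^2 ≡ 367^2 = 134689 ≡ 1098 (mod 1297)
395^13 = 395^8 · 395^4 · 395^1 ≡ 1098 · 367 · 395 ≡ 1136 (mod 1297).

1136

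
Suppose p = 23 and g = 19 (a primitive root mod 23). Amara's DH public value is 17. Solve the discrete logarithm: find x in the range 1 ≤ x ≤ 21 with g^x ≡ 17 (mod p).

Try successive powers of 19 modulo 23:
19^1 ≡ 19
19^2 ≡ 16
19^3 ≡ 5
19^4 ≡ 3
19^5 ≡ 11
19^6 ≡ 2
19^7 ≡ 15
19^8 ≡ 9
19^9 ≡ 10
19^10 ≡ 6
19^11 ≡ 22
19^12 ≡ 4
19^13 ≡ 7
19^14 ≡ 18
19^15 ≡ 20
19^16 ≡ 12
19^17 ≡ 21
19^18 ≡ 8
19^19 ≡ 14
19^20 ≡ 13
19^21 ≡ 17
Found: x = 21.

21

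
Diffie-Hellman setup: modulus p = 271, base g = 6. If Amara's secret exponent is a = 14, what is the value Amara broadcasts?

Public value = 6^14 mod 271.
6^1 ≡ 6 (mod 271)
6^2 = (6^1)^2 ≡ 6^2 = 36 ≡ 36 (mod 271)
6^4 = (6^2)^2 ≡ 36^2 = 1296 ≡ 212 (mod 271)
6^8 = (6^4)^2 ≡ 212^2 = 44944 ≡ 229 (mod 271)
6^14 = 6^8 · 6^4 · 6^2 ≡ 229 · 212 · 36 ≡ 49 (mod 271).

49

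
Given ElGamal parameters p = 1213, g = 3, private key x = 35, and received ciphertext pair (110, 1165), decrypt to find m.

362

Shared mask s = c₁^x mod p = 110^35 mod 1213.
110^1 ≡ 110 (mod 1213)
110^2 = (110^1)^2 ≡ 110^2 = 12100 ≡ 1183 (mod 1213)
110^4 = (110^2)^2 ≡ 1183^2 = 1399489 ≡ 900 (mod 1213)
110^8 = (110^4)^2 ≡ 900^2 = 810000 ≡ 929 (mod 1213)
110^16 = (110^8)^2 ≡ 929^2 = 863041 ≡ 598 (mod 1213)
110^32 = (110^16)^2 ≡ 598^2 = 357604 ≡ 982 (mod 1213)
110^35 = 110^32 · 110^2 · 110^1 ≡ 982 · 1183 · 110 ≡ 536 (mod 1213).
So s = 536; s⁻¹ ≡ 43 (mod 1213).
m = c₂ · s⁻¹ mod 1213 = 1165 · 43 mod 1213 = 362.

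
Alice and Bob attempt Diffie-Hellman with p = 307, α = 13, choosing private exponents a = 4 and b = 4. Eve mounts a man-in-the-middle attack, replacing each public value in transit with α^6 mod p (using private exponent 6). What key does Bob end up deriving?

Bob receives Eve's public value M = 13^6 mod 307 instead of the honest one.
13^1 ≡ 13 (mod 307)
13^2 = (13^1)^2 ≡ 13^2 = 169 ≡ 169 (mod 307)
13^4 = (13^2)^2 ≡ 169^2 = 28561 ≡ 10 (mod 307)
13^6 = 13^4 · 13^2 ≡ 10 · 169 ≡ 155 (mod 307).
So M = 155. Bob computes K = M^4 mod 307.
155^1 ≡ 155 (mod 307)
155^2 = (155^1)^2 ≡ 155^2 = 24025 ≡ 79 (mod 307)
155^4 = (155^2)^2 ≡ 79^2 = 6241 ≡ 101 (mod 307)

101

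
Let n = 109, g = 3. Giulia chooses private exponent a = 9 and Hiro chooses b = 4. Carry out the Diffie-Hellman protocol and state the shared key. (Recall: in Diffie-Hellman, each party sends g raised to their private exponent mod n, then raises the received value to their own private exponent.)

Hiro sends B = g^b mod n = 3^4 mod 109.
3^1 ≡ 3 (mod 109)
3^2 = (3^1)^2 ≡ 3^2 = 9 ≡ 9 (mod 109)
3^4 = (3^2)^2 ≡ 9^2 = 81 ≡ 81 (mod 109)
So B = 81. Giulia then computes K = B^a mod n = 81^9 mod 109.
81^1 ≡ 81 (mod 109)
81^2 = (81^1)^2 ≡ 81^2 = 6561 ≡ 21 (mod 109)
81^4 = (81^2)^2 ≡ 21^2 = 441 ≡ 5 (mod 109)
81^8 = (81^4)^2 ≡ 5^2 = 25 ≡ 25 (mod 109)
81^9 = 81^8 · 81^1 ≡ 25 · 81 ≡ 63 (mod 109).

63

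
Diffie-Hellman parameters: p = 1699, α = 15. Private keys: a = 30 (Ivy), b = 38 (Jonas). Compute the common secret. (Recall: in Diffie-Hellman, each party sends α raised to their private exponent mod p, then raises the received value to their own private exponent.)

Ivy sends A = α^a mod p = 15^30 mod 1699.
15^1 ≡ 15 (mod 1699)
15^2 = (15^1)^2 ≡ 15^2 = 225 ≡ 225 (mod 1699)
15^4 = (15^2)^2 ≡ 225^2 = 50625 ≡ 1354 (mod 1699)
15^8 = (15^4)^2 ≡ 1354^2 = 1833316 ≡ 95 (mod 1699)
15^16 = (15^8)^2 ≡ 95^2 = 9025 ≡ 530 (mod 1699)
15^30 = 15^16 · 15^8 · 15^4 · 15^2 ≡ 530 · 95 · 1354 · 225 ≡ 1626 (mod 1699).
So A = 1626. Jonas then computes K = A^b mod p = 1626^38 mod 1699.
1626^1 ≡ 1626 (mod 1699)
1626^2 = (1626^1)^2 ≡ 1626^2 = 2643876 ≡ 232 (mod 1699)
1626^4 = (1626^2)^2 ≡ 232^2 = 53824 ≡ 1155 (mod 1699)
1626^8 = (1626^4)^2 ≡ 1155^2 = 1334025 ≡ 310 (mod 1699)
1626^16 = (1626^8)^2 ≡ 310^2 = 96100 ≡ 956 (mod 1699)
1626^32 = (1626^16)^2 ≡ 956^2 = 913936 ≡ 1573 (mod 1699)
1626^38 = 1626^32 · 1626^4 · 1626^2 ≡ 1573 · 1155 · 232 ≡ 1267 (mod 1699).

1267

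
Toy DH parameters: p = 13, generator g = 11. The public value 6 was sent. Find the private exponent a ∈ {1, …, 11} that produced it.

Try successive powers of 11 modulo 13:
11^1 ≡ 11
11^2 ≡ 4
11^3 ≡ 5
11^4 ≡ 3
11^5 ≡ 7
11^6 ≡ 12
11^7 ≡ 2
11^8 ≡ 9
11^9 ≡ 8
11^10 ≡ 10
11^11 ≡ 6
Found: a = 11.

11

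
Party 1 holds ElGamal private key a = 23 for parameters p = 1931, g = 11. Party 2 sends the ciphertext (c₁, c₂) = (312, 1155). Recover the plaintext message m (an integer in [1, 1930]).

925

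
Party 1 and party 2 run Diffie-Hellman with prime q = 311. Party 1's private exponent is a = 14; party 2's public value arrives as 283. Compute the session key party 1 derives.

235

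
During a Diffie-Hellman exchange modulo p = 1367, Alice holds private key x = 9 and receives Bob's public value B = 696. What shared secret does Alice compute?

1148

Shared key K = 696^9 mod 1367.
696^1 ≡ 696 (mod 1367)
696^2 = (696^1)^2 ≡ 696^2 = 484416 ≡ 498 (mod 1367)
696^4 = (696^2)^2 ≡ 498^2 = 248004 ≡ 577 (mod 1367)
696^8 = (696^4)^2 ≡ 577^2 = 332929 ≡ 748 (mod 1367)
696^9 = 696^8 · 696^1 ≡ 748 · 696 ≡ 1148 (mod 1367).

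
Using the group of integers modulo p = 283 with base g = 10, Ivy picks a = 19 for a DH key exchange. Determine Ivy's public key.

215

Public value = 10^19 (mod 283).
10^1 ≡ 10 (mod 283)
10^2 = (10^1)^2 ≡ 10^2 = 100 ≡ 100 (mod 283)
10^4 = (10^2)^2 ≡ 100^2 = 10000 ≡ 95 (mod 283)
10^8 = (10^4)^2 ≡ 95^2 = 9025 ≡ 252 (mod 283)
10^16 = (10^8)^2 ≡ 252^2 = 63504 ≡ 112 (mod 283)
10^19 = 10^16 · 10^2 · 10^1 ≡ 112 · 100 · 10 ≡ 215 (mod 283).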